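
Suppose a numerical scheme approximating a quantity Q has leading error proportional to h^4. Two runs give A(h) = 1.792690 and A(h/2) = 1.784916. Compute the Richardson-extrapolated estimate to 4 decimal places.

The leading error scales as h^4; refining by a factor of 2 reduces it by 2^4 = 16.
Extrapolated value = (16·A(h/2) − A(h)) / (16 − 1)
= (16·1.784916 − 1.792690) / 15
= 26.765966 / 15 = 1.784398

1.7844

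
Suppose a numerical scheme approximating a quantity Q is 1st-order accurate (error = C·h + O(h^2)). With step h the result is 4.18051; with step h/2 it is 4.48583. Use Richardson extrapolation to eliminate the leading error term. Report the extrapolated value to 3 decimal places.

4.791

The leading error scales as h; refining by a factor of 2 reduces it by 2^1 = 2.
Extrapolated value = (2·A(h/2) − A(h)) / (2 − 1)
= (2·4.48583 − 4.18051) / 1
= 4.79115 / 1 = 4.79115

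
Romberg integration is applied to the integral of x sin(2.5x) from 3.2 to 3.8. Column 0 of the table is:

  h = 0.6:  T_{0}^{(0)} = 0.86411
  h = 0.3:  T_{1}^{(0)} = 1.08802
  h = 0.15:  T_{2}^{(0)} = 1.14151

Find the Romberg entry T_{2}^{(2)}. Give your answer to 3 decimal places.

1.159

Richardson extrapolation on the trapezoidal column (denominator 4−1=3):
T_{1}^{(1)} = 1.08802 + (1.08802 − 0.86411)/3 = 1.16266
T_{2}^{(1)} = 1.14151 + (1.14151 − 1.08802)/3 = 1.15934
T_{2}^{(2)} = 1.15934 + (1.15934 − 1.16266)/15 = 1.15912
(Column j=1 coincides with Simpson's rule on the same nodes.)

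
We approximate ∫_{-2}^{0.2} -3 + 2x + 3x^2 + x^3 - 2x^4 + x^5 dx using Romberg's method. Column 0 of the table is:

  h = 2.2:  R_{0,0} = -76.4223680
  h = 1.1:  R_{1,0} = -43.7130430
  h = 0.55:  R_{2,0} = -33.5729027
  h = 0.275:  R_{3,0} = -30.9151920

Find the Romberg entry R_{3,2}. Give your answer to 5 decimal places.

-30.01838

R_{2,1} = -33.5729027 + (-33.5729027 − (-43.7130430))/3 = -30.1928559
R_{3,1} = -30.9151920 + (-30.9151920 − (-33.5729027))/3 = -30.0292884
R_{3,2} = -30.0292884 + (-30.0292884 − (-30.1928559))/15 = -30.0183839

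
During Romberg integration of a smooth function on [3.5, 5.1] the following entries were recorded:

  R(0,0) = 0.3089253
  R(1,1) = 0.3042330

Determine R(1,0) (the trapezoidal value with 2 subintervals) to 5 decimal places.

0.30541

From R(1,1) = (4·R(1,0) − R(0,0))/3, solve for R(1,0):
4·R(1,0) = 3·0.3042330 + 0.3089253 = 1.2216243
R(1,0) = 0.3054061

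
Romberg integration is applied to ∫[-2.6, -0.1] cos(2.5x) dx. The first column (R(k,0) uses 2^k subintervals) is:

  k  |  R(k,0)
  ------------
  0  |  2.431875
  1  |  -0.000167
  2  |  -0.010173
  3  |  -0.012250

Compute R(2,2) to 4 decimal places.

Richardson extrapolation on the trapezoidal column (denominator 4−1=3):
R(1,1) = (4·(-0.000167) − 2.431875) / 3 = -0.810848
R(2,1) = -0.010173 + (-0.010173 − (-0.000167))/3 = -0.013508
R(2,2) = (16·(-0.013508) − (-0.810848)) / 15 = 0.039648
(Column j=1 coincides with Simpson's rule on the same nodes.)

0.0396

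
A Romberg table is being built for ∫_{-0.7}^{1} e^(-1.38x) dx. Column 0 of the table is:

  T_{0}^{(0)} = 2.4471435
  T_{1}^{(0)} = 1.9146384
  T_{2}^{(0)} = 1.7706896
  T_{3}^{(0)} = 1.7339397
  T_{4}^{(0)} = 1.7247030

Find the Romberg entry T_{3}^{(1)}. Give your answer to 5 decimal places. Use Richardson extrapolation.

T_{3}^{(1)} = (4·1.7339397 − 1.7706896) / 3 = 1.7216897

1.72169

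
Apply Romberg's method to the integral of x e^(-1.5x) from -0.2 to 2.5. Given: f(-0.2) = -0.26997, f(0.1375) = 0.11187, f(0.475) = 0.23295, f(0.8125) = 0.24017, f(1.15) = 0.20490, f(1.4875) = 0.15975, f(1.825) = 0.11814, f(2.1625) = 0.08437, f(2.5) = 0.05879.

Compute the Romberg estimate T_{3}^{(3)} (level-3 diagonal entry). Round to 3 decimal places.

T_{0}^{(0)} (trapezoid, 1 panel, h=2.7000): -0.28509
T_{1}^{(0)} (trapezoid, 2 panels, h=1.3500): 0.13407
T_{2}^{(0)} (trapezoid, 4 panels, h=0.6750): 0.30402
T_{3}^{(0)} (trapezoid, 8 panels, h=0.3375): 0.35321
T_{1}^{(1)} = 0.13407 + (0.13407 − (-0.28509))/3 = 0.27379
T_{2}^{(1)} = 0.30402 + (0.30402 − 0.13407)/3 = 0.36067
T_{3}^{(1)} = 0.35321 + (0.35321 − 0.30402)/3 = 0.36961
T_{2}^{(2)} = 0.36067 + (0.36067 − 0.27379)/15 = 0.36646
T_{3}^{(2)} = 0.36961 + (0.36961 − 0.36067)/15 = 0.37021
T_{3}^{(3)} = 0.37021 + (0.37021 − 0.36646)/63 = 0.37027

0.370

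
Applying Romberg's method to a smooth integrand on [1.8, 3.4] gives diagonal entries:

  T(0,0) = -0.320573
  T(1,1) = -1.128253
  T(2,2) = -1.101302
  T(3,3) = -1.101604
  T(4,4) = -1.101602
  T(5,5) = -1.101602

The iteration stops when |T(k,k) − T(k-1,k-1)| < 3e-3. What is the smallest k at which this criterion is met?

k = 3

|T(1,1) − T(0,0)| = 0.807680 ≥ 3e-3
|T(2,2) − T(1,1)| = 0.026951 ≥ 3e-3
|T(3,3) − T(2,2)| = 0.000302 < 3e-3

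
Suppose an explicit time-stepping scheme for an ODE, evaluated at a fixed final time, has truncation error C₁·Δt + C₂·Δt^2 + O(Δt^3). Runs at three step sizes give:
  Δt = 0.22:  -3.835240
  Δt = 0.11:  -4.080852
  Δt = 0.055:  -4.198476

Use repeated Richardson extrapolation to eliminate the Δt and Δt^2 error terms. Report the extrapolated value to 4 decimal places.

-4.3126

First eliminate the Δt term (factor 2^1 = 2):
  B₁ = (2·(-4.080852) − (-3.835240))/1 = -4.326464
  B₂ = (2·(-4.198476) − (-4.080852))/1 = -4.316100
Then eliminate the Δt^2 term (factor 2^2 = 4):
  (4·(-4.316100) − (-4.326464))/3 = -4.312645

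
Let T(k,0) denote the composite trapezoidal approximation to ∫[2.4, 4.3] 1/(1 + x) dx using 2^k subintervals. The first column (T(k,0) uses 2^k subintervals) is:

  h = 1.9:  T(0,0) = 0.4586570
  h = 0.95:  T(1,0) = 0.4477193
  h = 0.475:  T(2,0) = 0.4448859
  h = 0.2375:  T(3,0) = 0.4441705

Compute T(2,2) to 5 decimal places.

0.44393

T(1,1) = (4·0.4477193 − 0.4586570) / 3 = 0.4440734
T(2,1) = (4·0.4448859 − 0.4477193) / 3 = 0.4439414
T(2,2) = (16·0.4439414 − 0.4440734) / 15 = 0.4439326
(Column j=1 coincides with Simpson's rule on the same nodes.)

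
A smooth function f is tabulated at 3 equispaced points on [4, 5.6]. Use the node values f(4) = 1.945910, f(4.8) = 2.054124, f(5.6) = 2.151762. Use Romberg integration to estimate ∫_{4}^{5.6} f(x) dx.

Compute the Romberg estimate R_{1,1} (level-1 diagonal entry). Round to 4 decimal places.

3.2838

R_{0,0} (trapezoid, 1 panel, h=1.6000): 3.278138
R_{1,0} (trapezoid, 2 panels, h=0.8000): 3.282368
R_{1,1} = 3.282368 + (3.282368 − 3.278138)/3 = 3.283778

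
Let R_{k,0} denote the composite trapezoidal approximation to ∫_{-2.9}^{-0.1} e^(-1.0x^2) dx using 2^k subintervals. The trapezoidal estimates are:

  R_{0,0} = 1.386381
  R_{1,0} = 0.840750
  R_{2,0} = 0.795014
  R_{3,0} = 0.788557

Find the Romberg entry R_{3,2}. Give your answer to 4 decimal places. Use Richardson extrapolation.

Richardson extrapolation on the trapezoidal column (denominator 4−1=3):
R_{2,1} = (4·0.795014 − 0.840750) / 3 = 0.779769
R_{3,1} = 0.788557 + (0.788557 − 0.795014)/3 = 0.786405
R_{3,2} = (16·0.786405 − 0.779769) / 15 = 0.786847
(Column j=1 coincides with Simpson's rule on the same nodes.)

0.7868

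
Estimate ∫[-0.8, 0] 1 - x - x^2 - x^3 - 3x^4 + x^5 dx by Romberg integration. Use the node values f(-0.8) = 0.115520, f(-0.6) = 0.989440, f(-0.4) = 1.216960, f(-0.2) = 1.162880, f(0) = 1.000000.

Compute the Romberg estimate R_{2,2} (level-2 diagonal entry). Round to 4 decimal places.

R_{0,0} (trapezoid, 1 panel, h=0.8000): 0.446208
R_{1,0} (trapezoid, 2 panels, h=0.4000): 0.709888
R_{2,0} (trapezoid, 4 panels, h=0.2000): 0.785408
R_{1,1} = 0.709888 + (0.709888 − 0.446208)/3 = 0.797781
R_{2,1} = 0.785408 + (0.785408 − 0.709888)/3 = 0.810581
R_{2,2} = 0.810581 + (0.810581 − 0.797781)/15 = 0.811434

0.8114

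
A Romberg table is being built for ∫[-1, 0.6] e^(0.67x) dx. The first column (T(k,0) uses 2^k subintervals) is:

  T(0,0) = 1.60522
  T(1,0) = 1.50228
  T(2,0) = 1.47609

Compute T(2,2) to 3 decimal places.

1.467

Richardson extrapolation on the trapezoidal column (denominator 4−1=3):
T(1,1) = (4·1.50228 − 1.60522) / 3 = 1.46797
T(2,1) = 1.47609 + (1.47609 − 1.50228)/3 = 1.46736
T(2,2) = (16·1.46736 − 1.46797) / 15 = 1.46732
(Column j=1 coincides with Simpson's rule on the same nodes.)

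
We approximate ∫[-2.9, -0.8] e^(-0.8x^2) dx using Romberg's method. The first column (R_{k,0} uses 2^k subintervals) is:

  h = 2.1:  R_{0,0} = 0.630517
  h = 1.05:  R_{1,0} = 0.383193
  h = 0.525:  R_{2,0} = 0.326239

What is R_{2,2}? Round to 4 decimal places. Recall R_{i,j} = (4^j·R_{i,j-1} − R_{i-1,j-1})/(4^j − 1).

0.3077

Richardson extrapolation on the trapezoidal column (denominator 4−1=3):
R_{1,1} = (4·0.383193 − 0.630517) / 3 = 0.300752
R_{2,1} = 0.326239 + (0.326239 − 0.383193)/3 = 0.307254
R_{2,2} = 0.307254 + (0.307254 − 0.300752)/15 = 0.307687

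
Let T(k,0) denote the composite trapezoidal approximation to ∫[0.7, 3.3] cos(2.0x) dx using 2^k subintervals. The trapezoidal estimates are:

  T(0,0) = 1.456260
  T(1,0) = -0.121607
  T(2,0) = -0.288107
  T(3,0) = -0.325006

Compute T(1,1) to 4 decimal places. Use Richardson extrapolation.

Richardson extrapolation on the trapezoidal column (denominator 4−1=3):
T(1,1) = (4·(-0.121607) − 1.456260) / 3 = -0.647563

-0.6476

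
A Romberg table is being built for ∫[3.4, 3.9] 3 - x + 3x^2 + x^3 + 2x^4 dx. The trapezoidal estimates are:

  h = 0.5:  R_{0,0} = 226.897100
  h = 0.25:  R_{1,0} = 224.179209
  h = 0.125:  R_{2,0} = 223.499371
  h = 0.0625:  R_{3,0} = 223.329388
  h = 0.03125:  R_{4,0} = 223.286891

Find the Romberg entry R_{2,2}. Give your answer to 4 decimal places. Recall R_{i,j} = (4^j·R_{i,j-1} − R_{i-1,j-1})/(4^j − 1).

R_{1,1} = 224.179209 + (224.179209 − 226.897100)/3 = 223.273245
R_{2,1} = 223.499371 + (223.499371 − 224.179209)/3 = 223.272758
R_{2,2} = 223.272758 + (223.272758 − 223.273245)/15 = 223.272726

223.2727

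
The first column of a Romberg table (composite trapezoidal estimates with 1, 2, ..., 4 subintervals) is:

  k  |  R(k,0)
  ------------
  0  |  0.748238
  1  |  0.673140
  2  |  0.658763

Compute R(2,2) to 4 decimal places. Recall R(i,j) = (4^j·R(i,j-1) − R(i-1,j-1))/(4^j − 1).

R(1,1) = (4·0.673140 − 0.748238) / 3 = 0.648107
R(2,1) = (4·0.658763 − 0.673140) / 3 = 0.653971
R(2,2) = (16·0.653971 − 0.648107) / 15 = 0.654362

0.6544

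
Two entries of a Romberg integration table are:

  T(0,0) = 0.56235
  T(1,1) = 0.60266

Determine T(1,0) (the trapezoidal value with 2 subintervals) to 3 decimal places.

From T(1,1) = (4·T(1,0) − T(0,0))/3, solve for T(1,0):
4·T(1,0) = 3·0.60266 + 0.56235 = 2.37033
T(1,0) = 0.59258

0.593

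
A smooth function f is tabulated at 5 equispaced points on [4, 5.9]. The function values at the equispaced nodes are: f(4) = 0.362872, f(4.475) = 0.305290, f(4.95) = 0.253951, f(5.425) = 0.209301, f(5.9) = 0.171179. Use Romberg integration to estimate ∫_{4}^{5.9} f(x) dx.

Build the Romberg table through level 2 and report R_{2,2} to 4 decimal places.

0.4909

R_{0,0} (trapezoid, 1 panel, h=1.9000): 0.507348
R_{1,0} (trapezoid, 2 panels, h=0.9500): 0.494928
R_{2,0} (trapezoid, 4 panels, h=0.4750): 0.491895
R_{1,1} = 0.494928 + (0.494928 − 0.507348)/3 = 0.490788
R_{2,1} = 0.491895 + (0.491895 − 0.494928)/3 = 0.490884
R_{2,2} = 0.490884 + (0.490884 − 0.490788)/15 = 0.490890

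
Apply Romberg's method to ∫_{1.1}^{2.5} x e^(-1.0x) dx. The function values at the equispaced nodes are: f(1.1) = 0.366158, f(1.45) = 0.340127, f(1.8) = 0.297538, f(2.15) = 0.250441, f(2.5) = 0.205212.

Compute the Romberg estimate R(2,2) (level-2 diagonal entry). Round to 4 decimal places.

R(0,0) (trapezoid, 1 panel, h=1.4000): 0.399959
R(1,0) (trapezoid, 2 panels, h=0.7000): 0.408256
R(2,0) (trapezoid, 4 panels, h=0.3500): 0.410827
R(1,1) = 0.408256 + (0.408256 − 0.399959)/3 = 0.411022
R(2,1) = 0.410827 + (0.410827 − 0.408256)/3 = 0.411684
R(2,2) = 0.411684 + (0.411684 − 0.411022)/15 = 0.411728

0.4117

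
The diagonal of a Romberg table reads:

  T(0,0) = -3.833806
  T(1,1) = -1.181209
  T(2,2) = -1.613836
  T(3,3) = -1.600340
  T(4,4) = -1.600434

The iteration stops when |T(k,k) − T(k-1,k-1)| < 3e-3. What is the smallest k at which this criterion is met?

|T(1,1) − T(0,0)| = 2.652597 ≥ 3e-3
|T(2,2) − T(1,1)| = 0.432627 ≥ 3e-3
|T(3,3) − T(2,2)| = 0.013496 ≥ 3e-3
|T(4,4) − T(3,3)| = 0.000094 < 3e-3

k = 4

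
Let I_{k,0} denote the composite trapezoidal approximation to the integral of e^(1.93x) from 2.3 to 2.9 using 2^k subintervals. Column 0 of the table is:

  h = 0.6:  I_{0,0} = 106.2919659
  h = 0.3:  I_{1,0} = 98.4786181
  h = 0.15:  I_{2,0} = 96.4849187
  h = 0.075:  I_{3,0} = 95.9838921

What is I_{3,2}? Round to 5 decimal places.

Richardson extrapolation on the trapezoidal column (denominator 4−1=3):
I_{2,1} = (4·96.4849187 − 98.4786181) / 3 = 95.8203522
I_{3,1} = 95.9838921 + (95.9838921 − 96.4849187)/3 = 95.8168832
I_{3,2} = (16·95.8168832 − 95.8203522) / 15 = 95.8166519

95.81665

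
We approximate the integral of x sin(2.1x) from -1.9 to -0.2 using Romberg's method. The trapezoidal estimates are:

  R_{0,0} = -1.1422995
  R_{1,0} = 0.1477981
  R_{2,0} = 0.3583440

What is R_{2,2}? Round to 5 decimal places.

Richardson extrapolation on the trapezoidal column (denominator 4−1=3):
R_{1,1} = 0.1477981 + (0.1477981 − (-1.1422995))/3 = 0.5778306
R_{2,1} = 0.3583440 + (0.3583440 − 0.1477981)/3 = 0.4285260
R_{2,2} = 0.4285260 + (0.4285260 − 0.5778306)/15 = 0.4185724

0.41857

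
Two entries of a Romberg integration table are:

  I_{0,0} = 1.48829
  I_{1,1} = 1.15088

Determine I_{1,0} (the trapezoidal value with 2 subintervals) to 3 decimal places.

1.235

From I_{1,1} = (4·I_{1,0} − I_{0,0})/3, solve for I_{1,0}:
4·I_{1,0} = 3·1.15088 + 1.48829 = 4.94093
I_{1,0} = 1.23523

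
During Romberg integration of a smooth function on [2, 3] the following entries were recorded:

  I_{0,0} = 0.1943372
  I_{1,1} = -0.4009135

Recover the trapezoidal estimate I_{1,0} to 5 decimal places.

-0.25210

From I_{1,1} = (4·I_{1,0} − I_{0,0})/3, solve for I_{1,0}:
4·I_{1,0} = 3·(-0.4009135) + 0.1943372 = -1.0084033
I_{1,0} = -0.2521008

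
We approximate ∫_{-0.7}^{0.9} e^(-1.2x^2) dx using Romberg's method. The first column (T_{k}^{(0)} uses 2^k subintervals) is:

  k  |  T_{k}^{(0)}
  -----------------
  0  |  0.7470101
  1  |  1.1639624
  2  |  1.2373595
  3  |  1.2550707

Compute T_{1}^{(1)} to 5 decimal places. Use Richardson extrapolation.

1.30295

T_{1}^{(1)} = (4·1.1639624 − 0.7470101) / 3 = 1.3029465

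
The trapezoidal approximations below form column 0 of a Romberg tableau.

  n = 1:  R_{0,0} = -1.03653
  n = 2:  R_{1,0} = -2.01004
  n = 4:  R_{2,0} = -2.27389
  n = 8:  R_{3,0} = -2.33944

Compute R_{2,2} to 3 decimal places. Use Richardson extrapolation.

Richardson extrapolation on the trapezoidal column (denominator 4−1=3):
R_{1,1} = -2.01004 + (-2.01004 − (-1.03653))/3 = -2.33454
R_{2,1} = -2.27389 + (-2.27389 − (-2.01004))/3 = -2.36184
R_{2,2} = -2.36184 + (-2.36184 − (-2.33454))/15 = -2.36366
(Column j=1 coincides with Simpson's rule on the same nodes.)

-2.364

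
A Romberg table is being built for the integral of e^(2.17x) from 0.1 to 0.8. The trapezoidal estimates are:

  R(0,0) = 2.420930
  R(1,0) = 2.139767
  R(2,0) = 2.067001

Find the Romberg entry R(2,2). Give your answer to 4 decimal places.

R(1,1) = (4·2.139767 − 2.420930) / 3 = 2.046046
R(2,1) = 2.067001 + (2.067001 − 2.139767)/3 = 2.042746
R(2,2) = 2.042746 + (2.042746 − 2.046046)/15 = 2.042526

2.0425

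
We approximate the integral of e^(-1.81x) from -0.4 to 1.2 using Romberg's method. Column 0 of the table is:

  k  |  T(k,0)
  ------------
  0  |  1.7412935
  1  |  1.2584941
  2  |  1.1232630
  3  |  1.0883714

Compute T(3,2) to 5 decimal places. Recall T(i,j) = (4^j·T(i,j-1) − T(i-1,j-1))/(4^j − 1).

Richardson extrapolation on the trapezoidal column (denominator 4−1=3):
T(2,1) = 1.1232630 + (1.1232630 − 1.2584941)/3 = 1.0781860
T(3,1) = 1.0883714 + (1.0883714 − 1.1232630)/3 = 1.0767409
T(3,2) = (16·1.0767409 − 1.0781860) / 15 = 1.0766446

1.07664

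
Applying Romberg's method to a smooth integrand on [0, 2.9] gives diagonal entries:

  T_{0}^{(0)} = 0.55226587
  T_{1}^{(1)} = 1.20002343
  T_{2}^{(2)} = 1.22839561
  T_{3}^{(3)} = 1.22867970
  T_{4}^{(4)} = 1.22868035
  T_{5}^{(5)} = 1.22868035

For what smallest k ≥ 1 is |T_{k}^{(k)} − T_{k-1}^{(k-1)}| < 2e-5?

k = 4

|T_{1}^{(1)} − T_{0}^{(0)}| = 0.64775756 ≥ 2e-5
|T_{2}^{(2)} − T_{1}^{(1)}| = 0.02837218 ≥ 2e-5
|T_{3}^{(3)} − T_{2}^{(2)}| = 0.00028409 ≥ 2e-5
|T_{4}^{(4)} − T_{3}^{(3)}| = 0.00000065 < 2e-5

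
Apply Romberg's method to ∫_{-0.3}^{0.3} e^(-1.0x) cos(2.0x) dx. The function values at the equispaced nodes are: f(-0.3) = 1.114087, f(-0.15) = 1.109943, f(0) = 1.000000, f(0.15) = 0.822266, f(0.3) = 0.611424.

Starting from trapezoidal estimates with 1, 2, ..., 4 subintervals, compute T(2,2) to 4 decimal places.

T(0,0) (trapezoid, 1 panel, h=0.6000): 0.517653
T(1,0) (trapezoid, 2 panels, h=0.3000): 0.558827
T(2,0) (trapezoid, 4 panels, h=0.1500): 0.569245
T(1,1) = 0.558827 + (0.558827 − 0.517653)/3 = 0.572552
T(2,1) = 0.569245 + (0.569245 − 0.558827)/3 = 0.572718
T(2,2) = 0.572718 + (0.572718 − 0.572552)/15 = 0.572729

0.5727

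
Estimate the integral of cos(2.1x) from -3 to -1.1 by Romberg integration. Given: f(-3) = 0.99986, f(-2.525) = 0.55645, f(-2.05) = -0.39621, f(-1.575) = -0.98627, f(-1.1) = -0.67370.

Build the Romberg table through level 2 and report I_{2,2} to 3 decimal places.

I_{0,0} (trapezoid, 1 panel, h=1.9000): 0.30985
I_{1,0} (trapezoid, 2 panels, h=0.9500): -0.22147
I_{2,0} (trapezoid, 4 panels, h=0.4750): -0.31490
I_{1,1} = -0.22147 + (-0.22147 − 0.30985)/3 = -0.39858
I_{2,1} = -0.31490 + (-0.31490 − (-0.22147))/3 = -0.34604
I_{2,2} = -0.34604 + (-0.34604 − (-0.39858))/15 = -0.34254

-0.343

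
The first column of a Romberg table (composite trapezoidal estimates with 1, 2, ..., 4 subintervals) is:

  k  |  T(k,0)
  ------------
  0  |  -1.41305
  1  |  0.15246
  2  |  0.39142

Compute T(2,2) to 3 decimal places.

0.458

Richardson extrapolation on the trapezoidal column (denominator 4−1=3):
T(1,1) = 0.15246 + (0.15246 − (-1.41305))/3 = 0.67430
T(2,1) = (4·0.39142 − 0.15246) / 3 = 0.47107
T(2,2) = (16·0.47107 − 0.67430) / 15 = 0.45752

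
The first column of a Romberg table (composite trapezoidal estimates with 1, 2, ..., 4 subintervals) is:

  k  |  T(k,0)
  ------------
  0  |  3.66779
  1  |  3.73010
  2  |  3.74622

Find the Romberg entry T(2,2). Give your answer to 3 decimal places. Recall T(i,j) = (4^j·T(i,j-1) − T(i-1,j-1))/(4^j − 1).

Richardson extrapolation on the trapezoidal column (denominator 4−1=3):
T(1,1) = (4·3.73010 − 3.66779) / 3 = 3.75087
T(2,1) = 3.74622 + (3.74622 − 3.73010)/3 = 3.75159
T(2,2) = 3.75159 + (3.75159 − 3.75087)/15 = 3.75164

3.752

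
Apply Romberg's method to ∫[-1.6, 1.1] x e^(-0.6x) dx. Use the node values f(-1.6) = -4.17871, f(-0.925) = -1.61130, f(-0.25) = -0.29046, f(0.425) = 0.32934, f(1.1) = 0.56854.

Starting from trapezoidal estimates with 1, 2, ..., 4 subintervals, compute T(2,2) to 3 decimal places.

-2.093

T(0,0) (trapezoid, 1 panel, h=2.7000): -4.87373
T(1,0) (trapezoid, 2 panels, h=1.3500): -2.82899
T(2,0) (trapezoid, 4 panels, h=0.6750): -2.27982
T(1,1) = -2.82899 + (-2.82899 − (-4.87373))/3 = -2.14741
T(2,1) = -2.27982 + (-2.27982 − (-2.82899))/3 = -2.09676
T(2,2) = -2.09676 + (-2.09676 − (-2.14741))/15 = -2.09338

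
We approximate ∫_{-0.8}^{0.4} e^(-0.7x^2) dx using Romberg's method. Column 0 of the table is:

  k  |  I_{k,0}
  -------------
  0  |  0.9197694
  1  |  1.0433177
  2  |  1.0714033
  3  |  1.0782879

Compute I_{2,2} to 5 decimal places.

I_{1,1} = 1.0433177 + (1.0433177 − 0.9197694)/3 = 1.0845005
I_{2,1} = (4·1.0714033 − 1.0433177) / 3 = 1.0807652
I_{2,2} = 1.0807652 + (1.0807652 − 1.0845005)/15 = 1.0805162
(Column j=1 coincides with Simpson's rule on the same nodes.)

1.08052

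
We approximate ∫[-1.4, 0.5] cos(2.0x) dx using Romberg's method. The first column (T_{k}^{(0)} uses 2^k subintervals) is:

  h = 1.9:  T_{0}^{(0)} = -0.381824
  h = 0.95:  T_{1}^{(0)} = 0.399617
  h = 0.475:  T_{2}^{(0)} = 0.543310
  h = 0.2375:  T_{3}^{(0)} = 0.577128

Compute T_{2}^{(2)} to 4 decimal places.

0.5866

Richardson extrapolation on the trapezoidal column (denominator 4−1=3):
T_{1}^{(1)} = (4·0.399617 − (-0.381824)) / 3 = 0.660097
T_{2}^{(1)} = 0.543310 + (0.543310 − 0.399617)/3 = 0.591208
T_{2}^{(2)} = 0.591208 + (0.591208 − 0.660097)/15 = 0.586615
(Column j=1 coincides with Simpson's rule on the same nodes.)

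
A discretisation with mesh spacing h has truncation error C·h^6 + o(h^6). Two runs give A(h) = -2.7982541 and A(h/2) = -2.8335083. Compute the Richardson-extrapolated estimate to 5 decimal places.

-2.83407

Extrapolated value = (64·A(h/2) − A(h)) / (64 − 1)
= (64·(-2.8335083) − (-2.7982541)) / 63
= -178.5462771 / 63 = -2.8340679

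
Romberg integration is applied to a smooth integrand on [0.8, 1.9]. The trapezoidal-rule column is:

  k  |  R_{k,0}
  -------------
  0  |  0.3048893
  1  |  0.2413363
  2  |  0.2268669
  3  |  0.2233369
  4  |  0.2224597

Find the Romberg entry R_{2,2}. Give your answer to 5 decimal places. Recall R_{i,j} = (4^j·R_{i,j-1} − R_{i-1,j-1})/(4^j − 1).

Richardson extrapolation on the trapezoidal column (denominator 4−1=3):
R_{1,1} = 0.2413363 + (0.2413363 − 0.3048893)/3 = 0.2201520
R_{2,1} = (4·0.2268669 − 0.2413363) / 3 = 0.2220438
R_{2,2} = 0.2220438 + (0.2220438 − 0.2201520)/15 = 0.2221699

0.22217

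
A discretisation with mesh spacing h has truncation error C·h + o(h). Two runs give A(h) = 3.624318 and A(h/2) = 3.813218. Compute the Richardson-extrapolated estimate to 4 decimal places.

4.0021

Extrapolated value = (2·A(h/2) − A(h)) / (2 − 1)
= (2·3.813218 − 3.624318) / 1
= 4.002118 / 1 = 4.002118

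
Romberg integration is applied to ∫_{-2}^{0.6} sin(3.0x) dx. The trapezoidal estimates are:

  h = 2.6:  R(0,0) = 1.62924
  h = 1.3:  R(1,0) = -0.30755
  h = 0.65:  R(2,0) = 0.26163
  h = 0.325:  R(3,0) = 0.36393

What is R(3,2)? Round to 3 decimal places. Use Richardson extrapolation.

0.394

Richardson extrapolation on the trapezoidal column (denominator 4−1=3):
R(2,1) = 0.26163 + (0.26163 − (-0.30755))/3 = 0.45136
R(3,1) = 0.36393 + (0.36393 − 0.26163)/3 = 0.39803
R(3,2) = (16·0.39803 − 0.45136) / 15 = 0.39447
(Column j=1 coincides with Simpson's rule on the same nodes.)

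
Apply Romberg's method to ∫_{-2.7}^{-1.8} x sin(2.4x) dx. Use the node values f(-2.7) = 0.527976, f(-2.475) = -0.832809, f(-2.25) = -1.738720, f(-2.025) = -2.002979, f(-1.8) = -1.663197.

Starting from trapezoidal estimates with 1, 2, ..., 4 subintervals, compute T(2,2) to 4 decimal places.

T(0,0) (trapezoid, 1 panel, h=0.9000): -0.510849
T(1,0) (trapezoid, 2 panels, h=0.4500): -1.037849
T(2,0) (trapezoid, 4 panels, h=0.2250): -1.156977
T(1,1) = -1.037849 + (-1.037849 − (-0.510849))/3 = -1.213516
T(2,1) = -1.156977 + (-1.156977 − (-1.037849))/3 = -1.196686
T(2,2) = -1.196686 + (-1.196686 − (-1.213516))/15 = -1.195564

-1.1956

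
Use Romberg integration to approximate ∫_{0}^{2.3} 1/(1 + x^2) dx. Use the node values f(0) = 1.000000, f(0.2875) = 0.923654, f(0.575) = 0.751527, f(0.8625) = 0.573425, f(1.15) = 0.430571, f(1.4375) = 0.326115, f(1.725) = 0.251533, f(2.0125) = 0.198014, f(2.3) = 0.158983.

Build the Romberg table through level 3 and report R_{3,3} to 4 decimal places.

R_{0,0} (trapezoid, 1 panel, h=2.3000): 1.332830
R_{1,0} (trapezoid, 2 panels, h=1.1500): 1.161572
R_{2,0} (trapezoid, 4 panels, h=0.5750): 1.157545
R_{3,0} (trapezoid, 8 panels, h=0.2875): 1.159870
R_{1,1} = 1.161572 + (1.161572 − 1.332830)/3 = 1.104486
R_{2,1} = 1.157545 + (1.157545 − 1.161572)/3 = 1.156203
R_{3,1} = 1.159870 + (1.159870 − 1.157545)/3 = 1.160645
R_{2,2} = 1.156203 + (1.156203 − 1.104486)/15 = 1.159651
R_{3,2} = 1.160645 + (1.160645 − 1.156203)/15 = 1.160941
R_{3,3} = 1.160941 + (1.160941 − 1.159651)/63 = 1.160961

1.1610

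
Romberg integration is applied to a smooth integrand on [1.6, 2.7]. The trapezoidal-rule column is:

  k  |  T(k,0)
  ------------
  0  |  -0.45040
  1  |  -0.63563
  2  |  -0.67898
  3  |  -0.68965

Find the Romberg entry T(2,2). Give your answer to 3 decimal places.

T(1,1) = -0.63563 + (-0.63563 − (-0.45040))/3 = -0.69737
T(2,1) = (4·(-0.67898) − (-0.63563)) / 3 = -0.69343
T(2,2) = -0.69343 + (-0.69343 − (-0.69737))/15 = -0.69317

-0.693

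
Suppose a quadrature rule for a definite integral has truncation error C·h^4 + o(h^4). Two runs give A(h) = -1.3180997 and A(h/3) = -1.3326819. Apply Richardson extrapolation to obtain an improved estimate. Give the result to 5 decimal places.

Extrapolated value = (81·A(h/3) − A(h)) / (81 − 1)
= (81·(-1.3326819) − (-1.3180997)) / 80
= -106.6291342 / 80 = -1.3328642

-1.33286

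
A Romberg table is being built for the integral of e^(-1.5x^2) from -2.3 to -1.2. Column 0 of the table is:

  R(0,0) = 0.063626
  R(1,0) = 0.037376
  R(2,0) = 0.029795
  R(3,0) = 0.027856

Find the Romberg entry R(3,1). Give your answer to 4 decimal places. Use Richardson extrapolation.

Richardson extrapolation on the trapezoidal column (denominator 4−1=3):
R(3,1) = (4·0.027856 − 0.029795) / 3 = 0.027210

0.0272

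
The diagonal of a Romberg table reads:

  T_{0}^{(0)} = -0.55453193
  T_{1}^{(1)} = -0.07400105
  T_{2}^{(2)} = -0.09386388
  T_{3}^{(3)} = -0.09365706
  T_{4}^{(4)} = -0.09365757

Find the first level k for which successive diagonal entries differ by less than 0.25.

|T_{1}^{(1)} − T_{0}^{(0)}| = 0.48053088 ≥ 0.25
|T_{2}^{(2)} − T_{1}^{(1)}| = 0.01986283 < 0.25

k = 2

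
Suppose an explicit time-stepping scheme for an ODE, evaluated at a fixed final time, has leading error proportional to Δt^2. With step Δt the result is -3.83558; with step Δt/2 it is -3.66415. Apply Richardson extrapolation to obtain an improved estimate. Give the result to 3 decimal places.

The leading error scales as Δt^2; refining by a factor of 2 reduces it by 2^2 = 4.
Extrapolated value = (4·A(Δt/2) − A(Δt)) / (4 − 1)
= (4·(-3.66415) − (-3.83558)) / 3
= -10.82102 / 3 = -3.60701

-3.607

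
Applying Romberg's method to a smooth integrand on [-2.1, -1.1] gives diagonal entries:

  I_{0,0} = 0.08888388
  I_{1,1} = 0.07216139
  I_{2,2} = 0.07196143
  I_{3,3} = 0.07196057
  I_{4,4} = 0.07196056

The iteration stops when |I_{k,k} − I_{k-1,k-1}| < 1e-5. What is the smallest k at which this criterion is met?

k = 3

|I_{1,1} − I_{0,0}| = 0.01672249 ≥ 1e-5
|I_{2,2} − I_{1,1}| = 0.00019996 ≥ 1e-5
|I_{3,3} − I_{2,2}| = 0.00000086 < 1e-5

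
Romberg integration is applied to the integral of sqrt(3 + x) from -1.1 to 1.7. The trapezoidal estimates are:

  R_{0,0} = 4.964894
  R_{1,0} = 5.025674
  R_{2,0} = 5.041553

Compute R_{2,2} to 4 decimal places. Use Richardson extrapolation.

Richardson extrapolation on the trapezoidal column (denominator 4−1=3):
R_{1,1} = (4·5.025674 − 4.964894) / 3 = 5.045934
R_{2,1} = (4·5.041553 − 5.025674) / 3 = 5.046846
R_{2,2} = (16·5.046846 − 5.045934) / 15 = 5.046907

5.0469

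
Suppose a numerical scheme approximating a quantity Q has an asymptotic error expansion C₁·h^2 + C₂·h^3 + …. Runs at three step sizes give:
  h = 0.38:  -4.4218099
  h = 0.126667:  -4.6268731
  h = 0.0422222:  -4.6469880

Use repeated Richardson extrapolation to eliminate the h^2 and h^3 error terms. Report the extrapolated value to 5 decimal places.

-4.64939

First eliminate the h^2 term (factor 3^2 = 9):
  B₁ = (9·(-4.6268731) − (-4.4218099))/8 = -4.6525060
  B₂ = (9·(-4.6469880) − (-4.6268731))/8 = -4.6495024
Then eliminate the h^3 term (factor 3^3 = 27):
  (27·(-4.6495024) − (-4.6525060))/26 = -4.6493869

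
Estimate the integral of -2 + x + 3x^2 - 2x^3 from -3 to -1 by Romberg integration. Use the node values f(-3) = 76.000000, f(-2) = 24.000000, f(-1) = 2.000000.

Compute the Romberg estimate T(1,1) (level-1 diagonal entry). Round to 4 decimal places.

58.0000

T(0,0) (trapezoid, 1 panel, h=2.0000): 78.000000
T(1,0) (trapezoid, 2 panels, h=1.0000): 63.000000
T(1,1) = 63.000000 + (63.000000 − 78.000000)/3 = 58.000000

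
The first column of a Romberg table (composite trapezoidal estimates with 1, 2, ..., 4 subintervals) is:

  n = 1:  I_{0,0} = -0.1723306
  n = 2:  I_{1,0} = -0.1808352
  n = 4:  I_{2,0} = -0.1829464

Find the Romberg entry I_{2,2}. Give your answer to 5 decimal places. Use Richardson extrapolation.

Richardson extrapolation on the trapezoidal column (denominator 4−1=3):
I_{1,1} = (4·(-0.1808352) − (-0.1723306)) / 3 = -0.1836701
I_{2,1} = (4·(-0.1829464) − (-0.1808352)) / 3 = -0.1836501
I_{2,2} = -0.1836501 + (-0.1836501 − (-0.1836701))/15 = -0.1836488

-0.18365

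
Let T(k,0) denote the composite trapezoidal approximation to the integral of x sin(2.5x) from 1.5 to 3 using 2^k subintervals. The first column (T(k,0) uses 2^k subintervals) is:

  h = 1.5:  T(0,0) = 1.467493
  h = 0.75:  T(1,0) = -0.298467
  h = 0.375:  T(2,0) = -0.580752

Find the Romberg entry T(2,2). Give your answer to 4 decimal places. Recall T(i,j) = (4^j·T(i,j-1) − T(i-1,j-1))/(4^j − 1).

-0.6607

Richardson extrapolation on the trapezoidal column (denominator 4−1=3):
T(1,1) = -0.298467 + (-0.298467 − 1.467493)/3 = -0.887120
T(2,1) = (4·(-0.580752) − (-0.298467)) / 3 = -0.674847
T(2,2) = (16·(-0.674847) − (-0.887120)) / 15 = -0.660695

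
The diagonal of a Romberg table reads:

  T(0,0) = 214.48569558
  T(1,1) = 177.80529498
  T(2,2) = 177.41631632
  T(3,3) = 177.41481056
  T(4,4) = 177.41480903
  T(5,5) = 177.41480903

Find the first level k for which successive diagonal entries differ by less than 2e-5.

k = 4

|T(1,1) − T(0,0)| = 36.68040060 ≥ 2e-5
|T(2,2) − T(1,1)| = 0.38897866 ≥ 2e-5
|T(3,3) − T(2,2)| = 0.00150576 ≥ 2e-5
|T(4,4) − T(3,3)| = 0.00000153 < 2e-5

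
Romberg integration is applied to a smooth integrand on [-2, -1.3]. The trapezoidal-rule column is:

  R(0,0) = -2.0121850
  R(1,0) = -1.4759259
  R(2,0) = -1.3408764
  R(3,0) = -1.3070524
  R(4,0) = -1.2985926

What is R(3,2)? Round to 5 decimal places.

R(2,1) = -1.3408764 + (-1.3408764 − (-1.4759259))/3 = -1.2958599
R(3,1) = (4·(-1.3070524) − (-1.3408764)) / 3 = -1.2957777
R(3,2) = -1.2957777 + (-1.2957777 − (-1.2958599))/15 = -1.2957722

-1.29577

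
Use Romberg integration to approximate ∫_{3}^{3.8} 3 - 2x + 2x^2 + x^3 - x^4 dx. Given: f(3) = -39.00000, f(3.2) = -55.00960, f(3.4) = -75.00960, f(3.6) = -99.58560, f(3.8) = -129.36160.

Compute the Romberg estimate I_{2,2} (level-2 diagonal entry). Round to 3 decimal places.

I_{0,0} (trapezoid, 1 panel, h=0.8000): -67.34464
I_{1,0} (trapezoid, 2 panels, h=0.4000): -63.67616
I_{2,0} (trapezoid, 4 panels, h=0.2000): -62.75712
I_{1,1} = -63.67616 + (-63.67616 − (-67.34464))/3 = -62.45333
I_{2,1} = -62.75712 + (-62.75712 − (-63.67616))/3 = -62.45077
I_{2,2} = -62.45077 + (-62.45077 − (-62.45333))/15 = -62.45060

-62.451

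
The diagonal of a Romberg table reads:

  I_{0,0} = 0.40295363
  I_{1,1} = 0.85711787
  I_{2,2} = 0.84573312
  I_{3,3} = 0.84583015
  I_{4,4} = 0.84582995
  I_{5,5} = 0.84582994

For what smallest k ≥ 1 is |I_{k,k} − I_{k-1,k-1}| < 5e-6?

|I_{1,1} − I_{0,0}| = 0.45416424 ≥ 5e-6
|I_{2,2} − I_{1,1}| = 0.01138475 ≥ 5e-6
|I_{3,3} − I_{2,2}| = 0.00009703 ≥ 5e-6
|I_{4,4} − I_{3,3}| = 0.00000020 < 5e-6

k = 4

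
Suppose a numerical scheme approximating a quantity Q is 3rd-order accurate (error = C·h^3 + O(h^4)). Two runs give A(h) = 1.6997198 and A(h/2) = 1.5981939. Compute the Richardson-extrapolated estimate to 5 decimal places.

Extrapolated value = (8·A(h/2) − A(h)) / (8 − 1)
= (8·1.5981939 − 1.6997198) / 7
= 11.0858314 / 7 = 1.5836902

1.58369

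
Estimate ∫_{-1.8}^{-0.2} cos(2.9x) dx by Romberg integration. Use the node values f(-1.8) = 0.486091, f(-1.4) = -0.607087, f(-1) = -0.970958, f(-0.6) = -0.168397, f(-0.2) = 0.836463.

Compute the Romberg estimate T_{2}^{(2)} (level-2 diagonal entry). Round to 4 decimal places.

-0.4837

T_{0}^{(0)} (trapezoid, 1 panel, h=1.6000): 1.058043
T_{1}^{(0)} (trapezoid, 2 panels, h=0.8000): -0.247745
T_{2}^{(0)} (trapezoid, 4 panels, h=0.4000): -0.434066
T_{1}^{(1)} = -0.247745 + (-0.247745 − 1.058043)/3 = -0.683008
T_{2}^{(1)} = -0.434066 + (-0.434066 − (-0.247745))/3 = -0.496173
T_{2}^{(2)} = -0.496173 + (-0.496173 − (-0.683008))/15 = -0.483717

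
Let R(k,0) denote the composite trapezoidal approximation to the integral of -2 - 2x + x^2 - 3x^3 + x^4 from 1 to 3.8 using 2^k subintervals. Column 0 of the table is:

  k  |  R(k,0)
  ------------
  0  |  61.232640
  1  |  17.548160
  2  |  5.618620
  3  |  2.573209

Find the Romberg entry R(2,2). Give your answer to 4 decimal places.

Richardson extrapolation on the trapezoidal column (denominator 4−1=3):
R(1,1) = (4·17.548160 − 61.232640) / 3 = 2.986667
R(2,1) = (4·5.618620 − 17.548160) / 3 = 1.642107
R(2,2) = (16·1.642107 − 2.986667) / 15 = 1.552470

1.5525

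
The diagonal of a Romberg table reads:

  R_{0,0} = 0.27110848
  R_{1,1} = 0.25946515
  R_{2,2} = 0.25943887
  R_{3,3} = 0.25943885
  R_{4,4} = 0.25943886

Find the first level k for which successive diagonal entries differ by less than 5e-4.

k = 2

|R_{1,1} − R_{0,0}| = 0.01164333 ≥ 5e-4
|R_{2,2} − R_{1,1}| = 0.00002628 < 5e-4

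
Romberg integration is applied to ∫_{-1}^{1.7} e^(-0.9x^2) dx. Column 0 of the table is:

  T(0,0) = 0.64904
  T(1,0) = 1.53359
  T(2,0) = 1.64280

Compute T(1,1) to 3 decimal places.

1.828

Richardson extrapolation on the trapezoidal column (denominator 4−1=3):
T(1,1) = (4·1.53359 − 0.64904) / 3 = 1.82844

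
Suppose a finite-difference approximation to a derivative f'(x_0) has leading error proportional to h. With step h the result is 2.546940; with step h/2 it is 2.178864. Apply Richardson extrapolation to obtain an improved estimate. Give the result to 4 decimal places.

The leading error scales as h; refining by a factor of 2 reduces it by 2^1 = 2.
Extrapolated value = (2·A(h/2) − A(h)) / (2 − 1)
= (2·2.178864 − 2.546940) / 1
= 1.810788 / 1 = 1.810788

1.8108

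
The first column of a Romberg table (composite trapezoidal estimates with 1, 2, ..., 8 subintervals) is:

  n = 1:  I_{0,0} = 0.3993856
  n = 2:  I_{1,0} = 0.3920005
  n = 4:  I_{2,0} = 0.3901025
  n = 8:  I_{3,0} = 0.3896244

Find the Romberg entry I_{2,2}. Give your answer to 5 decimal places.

Richardson extrapolation on the trapezoidal column (denominator 4−1=3):
I_{1,1} = (4·0.3920005 − 0.3993856) / 3 = 0.3895388
I_{2,1} = (4·0.3901025 − 0.3920005) / 3 = 0.3894698
I_{2,2} = (16·0.3894698 − 0.3895388) / 15 = 0.3894652

0.38947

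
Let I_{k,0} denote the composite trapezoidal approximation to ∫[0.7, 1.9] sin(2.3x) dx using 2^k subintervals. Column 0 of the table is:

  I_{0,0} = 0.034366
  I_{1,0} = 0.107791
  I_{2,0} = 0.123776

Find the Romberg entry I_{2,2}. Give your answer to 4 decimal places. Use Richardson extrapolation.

I_{1,1} = 0.107791 + (0.107791 − 0.034366)/3 = 0.132266
I_{2,1} = (4·0.123776 − 0.107791) / 3 = 0.129104
I_{2,2} = (16·0.129104 − 0.132266) / 15 = 0.128893

0.1289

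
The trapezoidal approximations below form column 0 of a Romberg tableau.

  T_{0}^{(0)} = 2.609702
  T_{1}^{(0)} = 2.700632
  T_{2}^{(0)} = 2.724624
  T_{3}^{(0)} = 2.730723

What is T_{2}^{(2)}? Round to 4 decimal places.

2.7327

T_{1}^{(1)} = (4·2.700632 − 2.609702) / 3 = 2.730942
T_{2}^{(1)} = (4·2.724624 − 2.700632) / 3 = 2.732621
T_{2}^{(2)} = (16·2.732621 − 2.730942) / 15 = 2.732733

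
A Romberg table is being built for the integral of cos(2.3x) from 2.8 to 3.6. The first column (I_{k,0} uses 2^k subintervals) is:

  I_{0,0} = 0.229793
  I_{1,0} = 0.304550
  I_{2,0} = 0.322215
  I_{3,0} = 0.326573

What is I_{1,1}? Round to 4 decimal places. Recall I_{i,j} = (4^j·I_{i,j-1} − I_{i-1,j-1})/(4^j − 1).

Richardson extrapolation on the trapezoidal column (denominator 4−1=3):
I_{1,1} = (4·0.304550 − 0.229793) / 3 = 0.329469

0.3295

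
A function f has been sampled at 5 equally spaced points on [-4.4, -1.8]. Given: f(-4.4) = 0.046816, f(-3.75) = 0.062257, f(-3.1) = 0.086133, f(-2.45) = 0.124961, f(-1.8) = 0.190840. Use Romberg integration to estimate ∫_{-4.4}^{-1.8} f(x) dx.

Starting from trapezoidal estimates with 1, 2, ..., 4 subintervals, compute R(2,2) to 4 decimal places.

0.2510

R(0,0) (trapezoid, 1 panel, h=2.6000): 0.308953
R(1,0) (trapezoid, 2 panels, h=1.3000): 0.266449
R(2,0) (trapezoid, 4 panels, h=0.6500): 0.254916
R(1,1) = 0.266449 + (0.266449 − 0.308953)/3 = 0.252281
R(2,1) = 0.254916 + (0.254916 − 0.266449)/3 = 0.251072
R(2,2) = 0.251072 + (0.251072 − 0.252281)/15 = 0.250991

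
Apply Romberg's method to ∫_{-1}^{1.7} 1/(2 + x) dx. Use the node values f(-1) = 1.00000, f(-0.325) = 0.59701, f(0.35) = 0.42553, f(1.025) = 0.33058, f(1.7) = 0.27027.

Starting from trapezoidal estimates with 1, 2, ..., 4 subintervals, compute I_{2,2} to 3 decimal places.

I_{0,0} (trapezoid, 1 panel, h=2.7000): 1.71486
I_{1,0} (trapezoid, 2 panels, h=1.3500): 1.43190
I_{2,0} (trapezoid, 4 panels, h=0.6750): 1.34207
I_{1,1} = 1.43190 + (1.43190 − 1.71486)/3 = 1.33758
I_{2,1} = 1.34207 + (1.34207 − 1.43190)/3 = 1.31213
I_{2,2} = 1.31213 + (1.31213 − 1.33758)/15 = 1.31043

1.310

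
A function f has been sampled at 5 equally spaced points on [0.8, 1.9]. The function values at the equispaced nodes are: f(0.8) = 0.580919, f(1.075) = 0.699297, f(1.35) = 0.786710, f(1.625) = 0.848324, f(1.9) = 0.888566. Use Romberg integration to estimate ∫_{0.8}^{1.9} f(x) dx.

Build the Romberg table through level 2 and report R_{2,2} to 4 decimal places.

R_{0,0} (trapezoid, 1 panel, h=1.1000): 0.808217
R_{1,0} (trapezoid, 2 panels, h=0.5500): 0.836799
R_{2,0} (trapezoid, 4 panels, h=0.2750): 0.843995
R_{1,1} = 0.836799 + (0.836799 − 0.808217)/3 = 0.846326
R_{2,1} = 0.843995 + (0.843995 − 0.836799)/3 = 0.846394
R_{2,2} = 0.846394 + (0.846394 − 0.846326)/15 = 0.846399

0.8464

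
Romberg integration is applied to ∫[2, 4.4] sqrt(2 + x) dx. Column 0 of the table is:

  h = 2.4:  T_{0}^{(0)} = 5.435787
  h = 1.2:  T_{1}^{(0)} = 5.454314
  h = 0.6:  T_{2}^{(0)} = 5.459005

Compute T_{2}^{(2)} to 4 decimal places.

Richardson extrapolation on the trapezoidal column (denominator 4−1=3):
T_{1}^{(1)} = (4·5.454314 − 5.435787) / 3 = 5.460490
T_{2}^{(1)} = (4·5.459005 − 5.454314) / 3 = 5.460569
T_{2}^{(2)} = 5.460569 + (5.460569 − 5.460490)/15 = 5.460574

5.4606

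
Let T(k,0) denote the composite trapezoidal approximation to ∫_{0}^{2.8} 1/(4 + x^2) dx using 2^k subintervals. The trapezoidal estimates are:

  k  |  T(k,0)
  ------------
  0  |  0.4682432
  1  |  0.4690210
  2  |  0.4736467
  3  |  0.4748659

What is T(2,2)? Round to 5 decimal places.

Richardson extrapolation on the trapezoidal column (denominator 4−1=3):
T(1,1) = (4·0.4690210 − 0.4682432) / 3 = 0.4692803
T(2,1) = (4·0.4736467 − 0.4690210) / 3 = 0.4751886
T(2,2) = 0.4751886 + (0.4751886 − 0.4692803)/15 = 0.4755825

0.47558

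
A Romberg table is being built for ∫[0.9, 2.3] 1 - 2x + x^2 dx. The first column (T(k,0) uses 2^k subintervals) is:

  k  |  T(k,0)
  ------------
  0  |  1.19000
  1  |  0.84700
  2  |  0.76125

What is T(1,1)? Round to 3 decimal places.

0.733

T(1,1) = (4·0.84700 − 1.19000) / 3 = 0.73267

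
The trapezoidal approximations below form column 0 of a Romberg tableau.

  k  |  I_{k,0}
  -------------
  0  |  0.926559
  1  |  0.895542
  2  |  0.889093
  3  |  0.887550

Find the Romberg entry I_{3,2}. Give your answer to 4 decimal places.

Richardson extrapolation on the trapezoidal column (denominator 4−1=3):
I_{2,1} = (4·0.889093 − 0.895542) / 3 = 0.886943
I_{3,1} = (4·0.887550 − 0.889093) / 3 = 0.887036
I_{3,2} = 0.887036 + (0.887036 − 0.886943)/15 = 0.887042

0.8870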